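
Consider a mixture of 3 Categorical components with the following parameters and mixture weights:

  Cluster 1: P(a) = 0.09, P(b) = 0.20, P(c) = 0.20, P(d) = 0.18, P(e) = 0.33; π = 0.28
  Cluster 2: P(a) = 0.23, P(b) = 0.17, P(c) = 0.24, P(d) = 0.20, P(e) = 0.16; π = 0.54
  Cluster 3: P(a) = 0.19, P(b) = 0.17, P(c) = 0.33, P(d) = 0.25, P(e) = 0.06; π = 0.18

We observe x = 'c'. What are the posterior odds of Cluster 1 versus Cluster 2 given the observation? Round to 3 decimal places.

0.432

Only the two components matter; the odds are (w_i f_i(x)) / (w_j f_j(x)).
Evaluate each component's likelihood at the observed value:
  p_1 = P(c | comp) = 0.20
  p_2 = P(c | comp) = 0.24
  p_3 = P(c | comp) = 0.33
Odds = (0.28/0.54) × (0.2/0.24) = 0.518519 × 0.833333 ≈ 0.432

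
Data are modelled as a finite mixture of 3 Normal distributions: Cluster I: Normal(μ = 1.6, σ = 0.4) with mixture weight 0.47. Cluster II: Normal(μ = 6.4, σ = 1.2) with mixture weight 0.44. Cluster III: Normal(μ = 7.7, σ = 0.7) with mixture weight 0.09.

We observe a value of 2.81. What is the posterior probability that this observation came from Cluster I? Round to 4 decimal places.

P(component k | x) = π_k·f_k(x) / marginal(x), where marginal(x) = Σ_j π_j·f_j(x).
Normal densities:
  p_I = 0.0102758
  p_II = 0.00378657
  p_III = 1.44206e-11
Weight by the priors:
  π_I·p_I = 0.47 × 0.0102758 = 0.00482964
  π_II·p_II = 0.44 × 0.00378657 = 0.00166609
  π_III·p_III = 0.09 × 1.44206e-11 = 1.29785e-12
Evidence: 0.00482964 + 0.00166609 + 1.29785e-12 = 0.00649573
Responsibility of Cluster I: 0.00482964 / 0.00649573 ≈ 0.7435

0.7435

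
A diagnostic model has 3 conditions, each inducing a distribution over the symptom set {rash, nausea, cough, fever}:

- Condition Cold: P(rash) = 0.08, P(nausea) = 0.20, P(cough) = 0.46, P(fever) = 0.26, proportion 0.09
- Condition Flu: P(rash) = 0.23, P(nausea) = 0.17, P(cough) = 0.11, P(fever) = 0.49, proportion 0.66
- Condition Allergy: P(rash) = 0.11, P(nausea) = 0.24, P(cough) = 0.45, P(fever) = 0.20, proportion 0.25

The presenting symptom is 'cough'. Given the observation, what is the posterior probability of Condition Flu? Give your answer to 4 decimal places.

0.3205

Posterior ∝ prior × likelihood, so P(k | x) ∝ π_k f_k(x); normalise over all components.
Component likelihoods at x = 'cough':
  f_Cold = 0.46
  f_Flu = 0.11
  f_Allergy = 0.45
Unnormalised posteriors:
  π_Cold·f_Cold = 0.09 × 0.46 = 0.0414
  π_Flu·f_Flu = 0.66 × 0.11 = 0.0726
  π_Allergy·f_Allergy = 0.25 × 0.45 = 0.1125
Sum: 0.0414 + 0.0726 + 0.1125 = 0.2265
P(Condition Flu | the observation) = 0.0726 / 0.2265 ≈ 0.3205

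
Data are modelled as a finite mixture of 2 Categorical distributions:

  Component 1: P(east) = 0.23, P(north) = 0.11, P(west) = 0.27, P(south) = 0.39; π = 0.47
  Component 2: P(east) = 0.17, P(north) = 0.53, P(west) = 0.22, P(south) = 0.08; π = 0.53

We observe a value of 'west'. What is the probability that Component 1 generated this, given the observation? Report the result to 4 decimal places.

0.5211

Posterior ∝ prior × likelihood, so P(k | x) ∝ P(Z=k) f_k(x); normalise over all components.
Component likelihoods at x = 'west':
  L_1 = P(west | comp) = 0.27
  L_2 = P(west | comp) = 0.22
Weight by the priors:
  P(Z=1)·L_1 = 0.47 × 0.27 = 0.1269
  P(Z=2)·L_2 = 0.53 × 0.22 = 0.1166
Denominator: 0.1269 + 0.1166 = 0.2435
Responsibility of Component 1: 0.1269 / 0.2435 ≈ 0.5211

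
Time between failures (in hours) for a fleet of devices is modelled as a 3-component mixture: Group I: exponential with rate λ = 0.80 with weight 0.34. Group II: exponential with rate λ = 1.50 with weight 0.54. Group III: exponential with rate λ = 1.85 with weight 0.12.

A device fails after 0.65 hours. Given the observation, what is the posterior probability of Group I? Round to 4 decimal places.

P(component k | x) = π_k·f_k(x) / marginal(x), where marginal(x) = Σ_j π_j·f_j(x).
Evaluate each component's likelihood at the observed value:
  p_I = 0.80·e^(−0.80·0.65) = 0.80·e^(−0.5200) = 0.475616
  p_II = 1.50·e^(−1.50·0.65) = 1.50·e^(−0.9750) = 0.565789
  p_III = 1.85·e^(−1.85·0.65) = 1.85·e^(−1.2025) = 0.555818
Multiply by the mixture weights:
  π_I·p_I = 0.34 × 0.475616 = 0.16171
  π_II·p_II = 0.54 × 0.565789 = 0.305526
  π_III·p_III = 0.12 × 0.555818 = 0.0666982
Denominator: 0.16171 + 0.305526 + 0.0666982 = 0.533934
P(Group I | 0.65 hours) = 0.16171 / 0.533934 ≈ 0.3029

0.3029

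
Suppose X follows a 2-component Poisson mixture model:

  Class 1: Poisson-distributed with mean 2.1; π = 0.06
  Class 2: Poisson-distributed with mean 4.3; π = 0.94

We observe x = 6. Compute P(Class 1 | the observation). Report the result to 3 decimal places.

Posterior ∝ prior × likelihood, so P(k | x) ∝ π_k f_k(x); normalise over all components.
Component likelihoods at x = 6:
  p_1 = 0.014587
  p_2 = 0.119127
Unnormalised posteriors:
  π_1·p_1 = 0.06 × 0.014587 = 0.000875218
  π_2·p_2 = 0.94 × 0.119127 = 0.11198
Sum: 0.000875218 + 0.11198 = 0.112855
P(Class 1 | the observation) = 0.000875218 / 0.112855 ≈ 0.008

0.008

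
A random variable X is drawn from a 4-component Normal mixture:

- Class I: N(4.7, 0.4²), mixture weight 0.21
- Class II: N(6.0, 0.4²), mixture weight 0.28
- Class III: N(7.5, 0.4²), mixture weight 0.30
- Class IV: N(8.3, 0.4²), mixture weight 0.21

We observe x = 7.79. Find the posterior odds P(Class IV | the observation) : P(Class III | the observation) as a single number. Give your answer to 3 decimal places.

0.404

Only the two components matter; the odds are (π_i f_i(x)) / (π_j f_j(x)).
Evaluate each component's likelihood at the observed value:
  f_I = 1.09762e-13
  f_II = 4.47034e-05
  f_III = 0.766853
  f_IV = 0.442436
Posterior odds = (π_IV·f_IV) / (π_III·f_III) = (0.21·0.442436) / (0.30·0.766853) = 0.0929115 / 0.230056 ≈ 0.404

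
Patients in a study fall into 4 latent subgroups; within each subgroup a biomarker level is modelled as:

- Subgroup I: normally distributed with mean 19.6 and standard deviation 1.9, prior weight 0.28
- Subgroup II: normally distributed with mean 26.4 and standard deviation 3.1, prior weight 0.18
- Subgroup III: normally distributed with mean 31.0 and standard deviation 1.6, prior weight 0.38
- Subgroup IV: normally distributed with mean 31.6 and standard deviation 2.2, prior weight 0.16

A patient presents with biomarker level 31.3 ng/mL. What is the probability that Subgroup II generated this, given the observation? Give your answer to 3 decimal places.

0.052

Posterior ∝ prior × likelihood, so P(k | x) ∝ P(Z=k) f_k(x); normalise over all components.
Evaluate each component's likelihood at the observed value:
  L_I = 1.22463e-09
  L_II = 0.0368994
  L_III = 0.244994
  L_IV = 0.179659
Multiply by the mixture weights:
  P(Z=I)·L_I = 0.28 × 1.22463e-09 = 3.42897e-10
  P(Z=II)·L_II = 0.18 × 0.0368994 = 0.00664189
  P(Z=III)·L_III = 0.38 × 0.244994 = 0.0930978
  P(Z=IV)·L_IV = 0.16 × 0.179659 = 0.0287455
Sum: 3.42897e-10 + 0.00664189 + 0.0930978 + 0.0287455 = 0.128485
So the posterior for Subgroup II is 0.00664189 / 0.128485 ≈ 0.052.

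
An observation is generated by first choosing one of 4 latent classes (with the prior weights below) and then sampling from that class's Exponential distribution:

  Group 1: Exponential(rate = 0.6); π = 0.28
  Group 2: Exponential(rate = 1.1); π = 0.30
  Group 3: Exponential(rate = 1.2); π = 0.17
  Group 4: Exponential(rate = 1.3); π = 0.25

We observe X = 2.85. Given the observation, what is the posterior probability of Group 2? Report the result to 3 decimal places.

0.242

Apply Bayes' rule: the posterior for each component is proportional to its prior times its likelihood at x.
Evaluate each component's likelihood at the observed value:
  p_1 = 0.6·e^(−0.6·2.85) = 0.6·e^(−1.7100) = 0.108519
  p_2 = 1.1·e^(−1.1·2.85) = 1.1·e^(−3.1350) = 0.0478497
  p_3 = 1.2·e^(−1.2·2.85) = 1.2·e^(−3.4200) = 0.0392549
  p_4 = 1.3·e^(−1.3·2.85) = 1.3·e^(−3.7050) = 0.0319803
Unnormalised posteriors:
  π_1·p_1 = 0.28 × 0.108519 = 0.0303855
  π_2·p_2 = 0.30 × 0.0478497 = 0.0143549
  π_3·p_3 = 0.17 × 0.0392549 = 0.00667334
  π_4·p_4 = 0.25 × 0.0319803 = 0.00799507
Denominator: 0.0303855 + 0.0143549 + 0.00667334 + 0.00799507 = 0.0594088
P(Group 2 | the observation) = 0.0143549 / 0.0594088 ≈ 0.242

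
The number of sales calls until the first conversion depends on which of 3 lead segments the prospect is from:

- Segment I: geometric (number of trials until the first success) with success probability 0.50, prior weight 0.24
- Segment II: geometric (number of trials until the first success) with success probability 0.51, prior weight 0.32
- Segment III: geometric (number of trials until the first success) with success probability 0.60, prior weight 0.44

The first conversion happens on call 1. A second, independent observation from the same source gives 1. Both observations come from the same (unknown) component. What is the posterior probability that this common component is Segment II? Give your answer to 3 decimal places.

0.276

Posterior ∝ prior × likelihood, so P(k | x) ∝ π_k f_k(x); normalise over all components.
Since both observations come from the same component, the likelihood for component k is f_k(x₁)·f_k(x₂).
  p_I = [0.50·(1−0.50)^0 = 0.50·1 = 0.5] × [0.5] = 0.25
  p_II = [0.51·(1−0.51)^0 = 0.51·1 = 0.51] × [0.51] = 0.2601
  p_III = [0.60·(1−0.60)^0 = 0.60·1 = 0.6] × [0.6] = 0.36
Weight by the priors:
  π_I·p_I = 0.24 × 0.25 = 0.06
  π_II·p_II = 0.32 × 0.2601 = 0.083232
  π_III·p_III = 0.44 × 0.36 = 0.1584
Sum: 0.06 + 0.083232 + 0.1584 = 0.301632
P(Segment II | data) ≈ 0.276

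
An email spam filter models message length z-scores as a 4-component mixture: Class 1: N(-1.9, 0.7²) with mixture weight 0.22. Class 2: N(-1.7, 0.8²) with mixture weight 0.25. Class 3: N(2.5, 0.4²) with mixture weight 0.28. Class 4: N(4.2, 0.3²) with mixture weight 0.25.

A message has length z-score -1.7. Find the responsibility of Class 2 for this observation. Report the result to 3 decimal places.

P(component k | x) = w_k·f_k(x) / marginal(x), where marginal(x) = Σ_j w_j·f_j(x).
Evaluate each component's likelihood at the observed value:
  p_1 = 0.547124
  p_2 = 0.498678
  p_3 = 1.14384e-24
  p_4 = 1.36792e-84
Unnormalised posteriors:
  w_1·p_1 = 0.22 × 0.547124 = 0.120367
  w_2·p_2 = 0.25 × 0.498678 = 0.124669
  w_3·p_3 = 0.28 × 1.14384e-24 = 3.20276e-25
  w_4·p_4 = 0.25 × 1.36792e-84 = 3.41981e-85
Sum: 0.120367 + 0.124669 + 3.20276e-25 + 3.41981e-85 = 0.245037
Responsibility of Class 2: 0.124669 / 0.245037 ≈ 0.509

0.509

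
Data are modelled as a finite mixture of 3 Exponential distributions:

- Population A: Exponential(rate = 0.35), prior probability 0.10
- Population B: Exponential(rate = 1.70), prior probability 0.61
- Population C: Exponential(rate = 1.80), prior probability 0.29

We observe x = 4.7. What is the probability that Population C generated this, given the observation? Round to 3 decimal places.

0.015

The responsibility of component k is π_k f_k(x) divided by Σ_j π_j f_j(x).
Evaluate each component's likelihood at the observed value:
  f_A = 0.35·e^(−0.35·4.7) = 0.35·e^(−1.6450) = 0.0675544
  f_B = 1.70·e^(−1.70·4.7) = 1.70·e^(−7.9900) = 0.000576018
  f_C = 1.80·e^(−1.80·4.7) = 1.80·e^(−8.4600) = 0.00038119
Prior × likelihood for each component:
  π_A·f_A = 0.10 × 0.0675544 = 0.00675544
  π_B·f_B = 0.61 × 0.000576018 = 0.000351371
  π_C·f_C = 0.29 × 0.00038119 = 0.000110545
Evidence: 0.00675544 + 0.000351371 + 0.000110545 = 0.00721736
P(Population C | 4.7) = 0.000110545 / 0.00721736 ≈ 0.015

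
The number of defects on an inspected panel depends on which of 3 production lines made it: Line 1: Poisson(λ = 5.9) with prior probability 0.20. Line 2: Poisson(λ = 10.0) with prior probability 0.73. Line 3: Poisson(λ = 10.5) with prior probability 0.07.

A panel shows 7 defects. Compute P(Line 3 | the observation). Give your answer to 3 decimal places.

0.055

Posterior ∝ prior × likelihood, so P(k | x) ∝ w_k f_k(x); normalise over all components.
Evaluate each component's likelihood at the observed value:
  L_1 = 0.135268
  L_2 = 0.0900792
  L_3 = 0.0768781
Unnormalised posteriors:
  w_1·L_1 = 0.20 × 0.135268 = 0.0270537
  w_2·L_2 = 0.73 × 0.0900792 = 0.0657578
  w_3·L_3 = 0.07 × 0.0768781 = 0.00538147
Denominator: 0.0270537 + 0.0657578 + 0.00538147 = 0.098193
Responsibility of Line 3: 0.00538147 / 0.098193 ≈ 0.055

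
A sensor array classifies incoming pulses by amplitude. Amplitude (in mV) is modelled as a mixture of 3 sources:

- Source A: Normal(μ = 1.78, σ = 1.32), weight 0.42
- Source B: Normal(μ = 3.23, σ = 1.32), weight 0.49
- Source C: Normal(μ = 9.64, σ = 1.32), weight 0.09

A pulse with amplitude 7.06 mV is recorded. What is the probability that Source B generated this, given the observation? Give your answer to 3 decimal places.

P(component k | x) = P(Z=k)·f_k(x) / marginal(x), where marginal(x) = Σ_j P(Z=j)·f_j(x).
Component likelihoods at x = 7.06 mV:
  f_A = 0.000101387
  f_B = 0.00448972
  f_C = 0.0447486
Prior × likelihood for each component:
  P(Z=A)·f_A = 0.42 × 0.000101387 = 4.25823e-05
  P(Z=B)·f_B = 0.49 × 0.00448972 = 0.00219996
  P(Z=C)·f_C = 0.09 × 0.0447486 = 0.00402738
Marginal: 4.25823e-05 + 0.00219996 + 0.00402738 = 0.00626992
P(Source B | the observation) ≈ 0.351

0.351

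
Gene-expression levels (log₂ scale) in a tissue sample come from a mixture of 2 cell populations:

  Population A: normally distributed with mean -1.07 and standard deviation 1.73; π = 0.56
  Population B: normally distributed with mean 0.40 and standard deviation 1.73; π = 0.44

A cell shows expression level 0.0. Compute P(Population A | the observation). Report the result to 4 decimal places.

By Bayes' theorem, P(k | x) = P(Z=k) f_k(x) / Σ_j P(Z=j) f_j(x).
Evaluate each component's likelihood at the observed value:
  L_A = (1/(1.73·√(2π)))·exp(−(0.0−-1.07)²/(2·1.73²)) = 0.230602·exp(-0.19127) = 0.190457
  L_B = (1/(1.73·√(2π)))·exp(−(0.0−0.40)²/(2·1.73²)) = 0.230602·exp(-0.02673) = 0.22452
Prior × likelihood for each component:
  P(Z=A)·L_A = 0.56 × 0.190457 = 0.106656
  P(Z=B)·L_B = 0.44 × 0.22452 = 0.0987889
Denominator: 0.106656 + 0.0987889 = 0.205445
Responsibility of Population A: 0.106656 / 0.205445 ≈ 0.5191

0.5191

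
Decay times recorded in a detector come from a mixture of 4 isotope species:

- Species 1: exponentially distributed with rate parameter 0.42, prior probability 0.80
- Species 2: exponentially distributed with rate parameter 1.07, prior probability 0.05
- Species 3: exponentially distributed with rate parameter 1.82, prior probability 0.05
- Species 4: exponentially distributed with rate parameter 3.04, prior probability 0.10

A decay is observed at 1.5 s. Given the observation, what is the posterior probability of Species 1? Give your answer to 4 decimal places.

0.9001

Posterior ∝ prior × likelihood, so P(k | x) ∝ π_k f_k(x); normalise over all components.
Evaluate each component's likelihood at the observed value:
  L_1 = 0.223689
  L_2 = 0.214952
  L_3 = 0.118699
  L_4 = 0.0318047
Multiply by the mixture weights:
  π_1·L_1 = 0.80 × 0.223689 = 0.178951
  π_2·L_2 = 0.05 × 0.214952 = 0.0107476
  π_3·L_3 = 0.05 × 0.118699 = 0.00593496
  π_4·L_4 = 0.10 × 0.0318047 = 0.00318047
Denominator: 0.178951 + 0.0107476 + 0.00593496 + 0.00318047 = 0.198814
So the posterior for Species 1 is 0.178951 / 0.198814 ≈ 0.9001.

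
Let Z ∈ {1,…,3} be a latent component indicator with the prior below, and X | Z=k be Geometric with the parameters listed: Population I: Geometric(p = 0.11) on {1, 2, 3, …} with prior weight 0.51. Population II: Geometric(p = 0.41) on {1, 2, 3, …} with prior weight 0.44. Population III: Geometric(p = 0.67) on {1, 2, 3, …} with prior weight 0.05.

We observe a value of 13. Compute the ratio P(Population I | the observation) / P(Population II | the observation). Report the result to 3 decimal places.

43.170

The posterior odds equal the prior odds times the likelihood ratio: (π_i/π_j)·(f_i(x)/f_j(x)).
Component likelihoods at x = 13:
  f_I = 0.11·(1−0.11)^12 = 0.11·0.24699 = 0.0271689
  f_II = 0.41·(1−0.41)^12 = 0.41·0.0017792 = 0.000729471
  f_III = 0.67·(1−0.67)^12 = 0.67·1.66789e-06 = 1.11749e-06
Odds = (0.51/0.44) × (0.0271689/0.000729471) = 1.15909 × 37.2447 ≈ 43.170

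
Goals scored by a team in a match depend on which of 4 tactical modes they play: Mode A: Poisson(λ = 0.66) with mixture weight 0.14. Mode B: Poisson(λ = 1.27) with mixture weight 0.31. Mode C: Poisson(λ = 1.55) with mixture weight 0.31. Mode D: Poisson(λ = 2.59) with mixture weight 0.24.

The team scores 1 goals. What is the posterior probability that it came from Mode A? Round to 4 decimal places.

0.1556

Apply Bayes' rule: the posterior for each component is proportional to its prior times its likelihood at x.
Component likelihoods at x = 1 goals:
  f_A = e^(−0.66)·0.66^1/1! = 0.341122
  f_B = e^(−1.27)·1.27^1/1! = 0.356656
  f_C = e^(−1.55)·1.55^1/1! = 0.328984
  f_D = e^(−2.59)·2.59^1/1! = 0.194302
Weight by the priors:
  π_A·f_A = 0.14 × 0.341122 = 0.0477571
  π_B·f_B = 0.31 × 0.356656 = 0.110563
  π_C·f_C = 0.31 × 0.328984 = 0.101985
  π_D·f_D = 0.24 × 0.194302 = 0.0466325
Marginal: 0.0477571 + 0.110563 + 0.101985 + 0.0466325 = 0.306938
Responsibility of Mode A: 0.0477571 / 0.306938 ≈ 0.1556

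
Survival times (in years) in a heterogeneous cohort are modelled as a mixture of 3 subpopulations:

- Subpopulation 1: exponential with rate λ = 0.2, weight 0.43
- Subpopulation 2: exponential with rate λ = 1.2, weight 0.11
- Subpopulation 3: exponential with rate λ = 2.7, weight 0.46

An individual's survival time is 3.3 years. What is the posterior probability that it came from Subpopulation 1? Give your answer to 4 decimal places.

0.9431

The responsibility of component k is w_k f_k(x) divided by Σ_j w_j f_j(x).
Exponential densities:
  f_1 = 0.10337
  f_2 = 0.0228757
  f_3 = 0.000364586
Multiply by the mixture weights:
  w_1·f_1 = 0.43 × 0.10337 = 0.0444492
  w_2·f_2 = 0.11 × 0.0228757 = 0.00251633
  w_3·f_3 = 0.46 × 0.000364586 = 0.00016771
Marginal: 0.0444492 + 0.00251633 + 0.00016771 = 0.0471333
Responsibility of Subpopulation 1: 0.0444492 / 0.0471333 ≈ 0.9431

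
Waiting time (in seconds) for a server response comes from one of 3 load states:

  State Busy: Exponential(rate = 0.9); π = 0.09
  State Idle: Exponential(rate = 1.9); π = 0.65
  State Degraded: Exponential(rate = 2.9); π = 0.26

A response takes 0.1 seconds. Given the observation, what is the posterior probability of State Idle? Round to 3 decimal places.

0.615

The responsibility of component k is P(Z=k) f_k(x) divided by Σ_j P(Z=j) f_j(x).
Evaluate each component's likelihood at the observed value:
  f_Busy = 0.822538
  f_Idle = 1.57122
  f_Degraded = 2.16996
Multiply by the mixture weights:
  P(Z=Busy)·f_Busy = 0.09 × 0.822538 = 0.0740284
  P(Z=Idle)·f_Idle = 0.65 × 1.57122 = 1.02129
  P(Z=Degraded)·f_Degraded = 0.26 × 2.16996 = 0.564191
Normaliser: 0.0740284 + 1.02129 + 0.564191 = 1.65951
P(State Idle | 0.1 seconds) ≈ 0.615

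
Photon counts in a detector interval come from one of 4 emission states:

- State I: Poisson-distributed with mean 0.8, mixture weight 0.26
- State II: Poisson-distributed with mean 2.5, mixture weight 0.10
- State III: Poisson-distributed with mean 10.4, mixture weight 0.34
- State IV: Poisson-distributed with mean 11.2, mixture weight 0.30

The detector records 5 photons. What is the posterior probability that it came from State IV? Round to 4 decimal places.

Posterior ∝ prior × likelihood, so P(k | x) ∝ P(Z=k) f_k(x); normalise over all components.
Poisson probabilities:
  f_I = 0.00122697
  f_II = 0.0668009
  f_III = 0.0308548
  f_IV = 0.0200822
Unnormalised posteriors:
  P(Z=I)·f_I = 0.26 × 0.00122697 = 0.000319012
  P(Z=II)·f_II = 0.10 × 0.0668009 = 0.00668009
  P(Z=III)·f_III = 0.34 × 0.0308548 = 0.0104906
  P(Z=IV)·f_IV = 0.30 × 0.0200822 = 0.00602465
Marginal: 0.000319012 + 0.00668009 + 0.0104906 + 0.00602465 = 0.0235144
P(State IV | the observation) ≈ 0.2562

0.2562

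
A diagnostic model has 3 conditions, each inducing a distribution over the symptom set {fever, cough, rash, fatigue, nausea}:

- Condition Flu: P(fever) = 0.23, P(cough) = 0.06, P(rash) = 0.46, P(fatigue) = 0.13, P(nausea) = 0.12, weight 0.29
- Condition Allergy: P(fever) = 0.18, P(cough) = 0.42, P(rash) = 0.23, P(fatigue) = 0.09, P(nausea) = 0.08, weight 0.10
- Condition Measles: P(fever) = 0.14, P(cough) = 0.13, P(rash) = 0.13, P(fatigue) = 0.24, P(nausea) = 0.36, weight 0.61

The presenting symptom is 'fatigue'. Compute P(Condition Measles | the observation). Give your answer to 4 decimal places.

By Bayes' theorem, P(k | x) = π_k f_k(x) / Σ_j π_j f_j(x).
Component likelihoods at x = 'fatigue':
  f_Flu = 0.13
  f_Allergy = 0.09
  f_Measles = 0.24
Multiply by the mixture weights:
  π_Flu·f_Flu = 0.29 × 0.13 = 0.0377
  π_Allergy·f_Allergy = 0.10 × 0.09 = 0.009
  π_Measles·f_Measles = 0.61 × 0.24 = 0.1464
Sum: 0.0377 + 0.009 + 0.1464 = 0.1931
P(Condition Measles | x) = 0.1464 / 0.1931 ≈ 0.7582

0.7582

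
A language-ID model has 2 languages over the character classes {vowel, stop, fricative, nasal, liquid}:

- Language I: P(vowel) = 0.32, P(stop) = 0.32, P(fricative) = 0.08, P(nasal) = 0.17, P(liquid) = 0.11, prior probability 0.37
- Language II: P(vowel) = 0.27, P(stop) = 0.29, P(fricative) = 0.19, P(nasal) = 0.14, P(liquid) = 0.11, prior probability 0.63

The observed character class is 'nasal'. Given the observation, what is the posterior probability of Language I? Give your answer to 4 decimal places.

0.4163

The responsibility of component k is w_k f_k(x) divided by Σ_j w_j f_j(x).
Component likelihoods at x = 'nasal':
  p_I = P(nasal | comp) = 0.17
  p_II = P(nasal | comp) = 0.14
Prior × likelihood for each component:
  w_I·p_I = 0.37 × 0.17 = 0.0629
  w_II·p_II = 0.63 × 0.14 = 0.0882
Denominator: 0.0629 + 0.0882 = 0.1511
So the posterior for Language I is 0.0629 / 0.1511 ≈ 0.4163.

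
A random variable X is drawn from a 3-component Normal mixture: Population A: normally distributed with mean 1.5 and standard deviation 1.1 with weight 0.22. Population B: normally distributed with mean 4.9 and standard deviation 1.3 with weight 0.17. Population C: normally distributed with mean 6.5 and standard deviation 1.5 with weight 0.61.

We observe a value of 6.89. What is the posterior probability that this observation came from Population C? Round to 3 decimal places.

0.907

P(component k | x) = π_k·f_k(x) / marginal(x), where marginal(x) = Σ_j π_j·f_j(x).
Evaluate each component's likelihood at the observed value:
  f_A = 2.21724e-06
  f_B = 0.0950901
  f_C = 0.257122
Unnormalised posteriors:
  π_A·f_A = 0.22 × 2.21724e-06 = 4.87792e-07
  π_B·f_B = 0.17 × 0.0950901 = 0.0161653
  π_C·f_C = 0.61 × 0.257122 = 0.156845
Denominator: 4.87792e-07 + 0.0161653 + 0.156845 = 0.17301
P(Population C | 6.89) ≈ 0.907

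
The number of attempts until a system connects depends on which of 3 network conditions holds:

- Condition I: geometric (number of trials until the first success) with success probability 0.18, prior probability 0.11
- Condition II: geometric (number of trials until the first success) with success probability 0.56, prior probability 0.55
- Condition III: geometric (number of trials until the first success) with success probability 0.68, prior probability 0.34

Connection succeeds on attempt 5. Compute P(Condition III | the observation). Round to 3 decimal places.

0.106

By Bayes' theorem, P(k | x) = π_k f_k(x) / Σ_j π_j f_j(x).
Evaluate each component's likelihood at the observed value:
  L_I = 0.18·(1−0.18)^4 = 0.18·0.452122 = 0.0813819
  L_II = 0.56·(1−0.56)^4 = 0.56·0.037481 = 0.0209893
  L_III = 0.68·(1−0.68)^4 = 0.68·0.0104858 = 0.00713032
Unnormalised posteriors:
  π_I·L_I = 0.11 × 0.0813819 = 0.00895201
  π_II·L_II = 0.55 × 0.0209893 = 0.0115441
  π_III·L_III = 0.34 × 0.00713032 = 0.00242431
Evidence: 0.00895201 + 0.0115441 + 0.00242431 = 0.0229205
P(Condition III | the observation) = 0.00242431 / 0.0229205 ≈ 0.106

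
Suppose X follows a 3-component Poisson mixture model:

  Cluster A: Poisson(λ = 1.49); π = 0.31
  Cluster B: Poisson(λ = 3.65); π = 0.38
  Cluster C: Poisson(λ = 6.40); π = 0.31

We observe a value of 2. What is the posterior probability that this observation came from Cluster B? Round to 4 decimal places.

0.4275

P(component k | x) = w_k·f_k(x) / marginal(x), where marginal(x) = Σ_j w_j·f_j(x).
Evaluate each component's likelihood at the observed value:
  f_A = 0.250175
  f_B = 0.173133
  f_C = 0.0340287
Multiply by the mixture weights:
  w_A·f_A = 0.31 × 0.250175 = 0.0775542
  w_B·f_B = 0.38 × 0.173133 = 0.0657907
  w_C·f_C = 0.31 × 0.0340287 = 0.0105489
Sum: 0.0775542 + 0.0657907 + 0.0105489 = 0.153894
P(Cluster B | 2) ≈ 0.4275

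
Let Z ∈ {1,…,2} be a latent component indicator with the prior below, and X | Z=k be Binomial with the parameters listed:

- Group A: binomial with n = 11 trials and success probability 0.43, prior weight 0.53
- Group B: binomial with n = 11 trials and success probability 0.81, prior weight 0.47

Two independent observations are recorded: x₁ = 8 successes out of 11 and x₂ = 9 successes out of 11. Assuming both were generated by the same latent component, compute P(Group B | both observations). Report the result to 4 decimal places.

0.9942

By Bayes' theorem, P(k | x) = w_k f_k(x) / Σ_j w_j f_j(x).
Since both observations come from the same component, the likelihood for component k is f_k(x₁)·f_k(x₂).
  L_A = [C(11,8)·0.43^8·0.57^3 = 165·0.00116882·0.185193 = 0.0357155] × [0.00898108] = 0.000320763
  L_B = [C(11,8)·0.81^8·0.19^3 = 165·0.185302·0.006859 = 0.209713] × [0.298013] = 0.0624971
Multiply by the mixture weights:
  w_A·L_A = 0.53 × 0.000320763 = 0.000170005
  w_B·L_B = 0.47 × 0.0624971 = 0.0293736
Sum: 0.000170005 + 0.0293736 = 0.0295436
Responsibility of Group B: 0.0293736 / 0.0295436 ≈ 0.9942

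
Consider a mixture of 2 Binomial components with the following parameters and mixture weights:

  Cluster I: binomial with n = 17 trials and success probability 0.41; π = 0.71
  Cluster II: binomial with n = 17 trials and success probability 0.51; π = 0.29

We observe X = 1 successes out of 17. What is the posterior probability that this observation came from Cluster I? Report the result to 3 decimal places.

0.975

The responsibility of component k is w_k f_k(x) divided by Σ_j w_j f_j(x).
Evaluate each component's likelihood at the observed value:
  L_I = 0.00150267
  L_II = 9.57539e-05
Multiply by the mixture weights:
  w_I·L_I = 0.71 × 0.00150267 = 0.0010669
  w_II·L_II = 0.29 × 9.57539e-05 = 2.77686e-05
Evidence: 0.0010669 + 2.77686e-05 = 0.00109467
Responsibility of Cluster I: 0.0010669 / 0.00109467 ≈ 0.975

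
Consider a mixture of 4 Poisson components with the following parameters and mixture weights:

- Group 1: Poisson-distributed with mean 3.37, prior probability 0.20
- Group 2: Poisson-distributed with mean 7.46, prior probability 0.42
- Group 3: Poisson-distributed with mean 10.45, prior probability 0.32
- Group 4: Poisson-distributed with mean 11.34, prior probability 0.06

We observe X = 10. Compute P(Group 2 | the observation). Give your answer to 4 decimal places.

0.4312

Apply Bayes' rule: the posterior for each component is proportional to its prior times its likelihood at x.
Poisson probabilities:
  L_1 = e^(−3.37)·3.37^10/10! = 0.00179046
  L_2 = e^(−7.46)·7.46^10/10! = 0.0846815
  L_3 = e^(−10.45)·10.45^10/10! = 0.123886
  L_4 = e^(−11.34)·11.34^10/10! = 0.115204
Multiply by the mixture weights:
  π_1·L_1 = 0.20 × 0.00179046 = 0.000358091
  π_2·L_2 = 0.42 × 0.0846815 = 0.0355662
  π_3·L_3 = 0.32 × 0.123886 = 0.0396435
  π_4·L_4 = 0.06 × 0.115204 = 0.00691225
Marginal: 0.000358091 + 0.0355662 + 0.0396435 + 0.00691225 = 0.0824801
Responsibility of Group 2: 0.0355662 / 0.0824801 ≈ 0.4312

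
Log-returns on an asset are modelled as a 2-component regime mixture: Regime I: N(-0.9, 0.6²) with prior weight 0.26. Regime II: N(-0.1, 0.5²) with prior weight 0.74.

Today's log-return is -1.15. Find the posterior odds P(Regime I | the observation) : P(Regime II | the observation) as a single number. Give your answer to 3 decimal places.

Posterior odds = (π_i f_i(x)) / (π_j f_j(x)); the normalising sum cancels.
Evaluate each component's likelihood at the observed value:
  f_I = (1/(0.6·√(2π)))·exp(−(-1.15−-0.9)²/(2·0.6²)) = 0.664904·exp(-0.08681) = 0.609621
  f_II = (1/(0.5·√(2π)))·exp(−(-1.15−-0.1)²/(2·0.5²)) = 0.797885·exp(-2.20500) = 0.0879672
Posterior odds = (π_I·f_I) / (π_II·f_II) = (0.26·0.609621) / (0.74·0.0879672) = 0.158501 / 0.0650957 ≈ 2.435

2.435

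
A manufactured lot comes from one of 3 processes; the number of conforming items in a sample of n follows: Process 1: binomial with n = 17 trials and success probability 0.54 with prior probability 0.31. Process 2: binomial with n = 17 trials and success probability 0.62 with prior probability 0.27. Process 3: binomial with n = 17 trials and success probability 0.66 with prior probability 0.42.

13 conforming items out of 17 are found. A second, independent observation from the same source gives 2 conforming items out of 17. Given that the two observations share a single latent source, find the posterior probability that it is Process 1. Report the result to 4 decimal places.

The responsibility of component k is P(Z=k) f_k(x) divided by Σ_j P(Z=j) f_j(x).
Since both observations come from the same component, the likelihood for component k is f_k(x₁)·f_k(x₂).
  p_1 = [C(17,13)·0.54^13·0.46^4 = 2380·0.000331985·0.0447746 = 0.0353775] × [0.000346493] = 1.2258e-05
  p_2 = [C(17,13)·0.62^13·0.38^4 = 2380·0.00200029·0.0208514 = 0.0992666] × [2.60062e-05] = 2.58154e-06
  p_3 = [C(17,13)·0.66^13·0.34^4 = 2380·0.00450891·0.0133634 = 0.143405] × [5.55662e-06] = 7.96846e-07
Multiply by the mixture weights:
  P(Z=1)·p_1 = 0.31 × 1.2258e-05 = 3.79999e-06
  P(Z=2)·p_2 = 0.27 × 2.58154e-06 = 6.97017e-07
  P(Z=3)·p_3 = 0.42 × 7.96846e-07 = 3.34675e-07
Evidence: 3.79999e-06 + 6.97017e-07 + 3.34675e-07 = 4.83168e-06
P(Process 1 | x) = 3.79999e-06 / 4.83168e-06 ≈ 0.7865

0.7865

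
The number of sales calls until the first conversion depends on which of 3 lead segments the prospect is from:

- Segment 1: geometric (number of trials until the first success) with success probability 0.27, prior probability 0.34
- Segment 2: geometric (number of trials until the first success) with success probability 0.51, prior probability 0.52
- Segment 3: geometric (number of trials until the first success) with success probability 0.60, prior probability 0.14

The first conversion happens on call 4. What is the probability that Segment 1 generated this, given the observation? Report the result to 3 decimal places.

0.494

Apply Bayes' rule: the posterior for each component is proportional to its prior times its likelihood at x.
Geometric probabilities:
  f_1 = 0.105035
  f_2 = 0.060001
  f_3 = 0.0384
Weight by the priors:
  π_1·f_1 = 0.34 × 0.105035 = 0.0357118
  π_2·f_2 = 0.52 × 0.060001 = 0.0312005
  π_3·f_3 = 0.14 × 0.0384 = 0.005376
Normaliser: 0.0357118 + 0.0312005 + 0.005376 = 0.0722883
P(Segment 1 | the observation) = 0.0357118 / 0.0722883 ≈ 0.494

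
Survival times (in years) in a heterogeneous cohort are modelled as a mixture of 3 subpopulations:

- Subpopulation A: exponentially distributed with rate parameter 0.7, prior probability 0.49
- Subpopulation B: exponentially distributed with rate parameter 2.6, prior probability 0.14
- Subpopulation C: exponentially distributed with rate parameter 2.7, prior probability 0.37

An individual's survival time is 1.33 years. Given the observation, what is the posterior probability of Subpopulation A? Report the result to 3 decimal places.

The responsibility of component k is w_k f_k(x) divided by Σ_j w_j f_j(x).
Exponential densities:
  p_A = 0.275912
  p_B = 0.081881
  p_C = 0.074441
Multiply by the mixture weights:
  w_A·p_A = 0.49 × 0.275912 = 0.135197
  w_B·p_B = 0.14 × 0.081881 = 0.0114633
  w_C·p_C = 0.37 × 0.074441 = 0.0275432
Denominator: 0.135197 + 0.0114633 + 0.0275432 = 0.174203
P(Subpopulation A | x) = 0.135197 / 0.174203 ≈ 0.776

0.776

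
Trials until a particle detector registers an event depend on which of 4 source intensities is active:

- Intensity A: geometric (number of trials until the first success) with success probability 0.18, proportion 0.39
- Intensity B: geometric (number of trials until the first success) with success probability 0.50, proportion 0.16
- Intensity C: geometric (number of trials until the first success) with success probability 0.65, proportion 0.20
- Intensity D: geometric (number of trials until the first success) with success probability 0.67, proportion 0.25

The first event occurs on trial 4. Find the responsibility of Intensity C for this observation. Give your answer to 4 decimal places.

0.0924

By Bayes' theorem, P(k | x) = w_k f_k(x) / Σ_j w_j f_j(x).
Component likelihoods at x = 4:
  L_A = 0.18·(1−0.18)^3 = 0.18·0.551368 = 0.0992462
  L_B = 0.50·(1−0.50)^3 = 0.50·0.125 = 0.0625
  L_C = 0.65·(1−0.65)^3 = 0.65·0.042875 = 0.0278687
  L_D = 0.67·(1−0.67)^3 = 0.67·0.035937 = 0.0240778
Unnormalised posteriors:
  w_A·L_A = 0.39 × 0.0992462 = 0.038706
  w_B·L_B = 0.16 × 0.0625 = 0.01
  w_C·L_C = 0.20 × 0.0278687 = 0.00557375
  w_D·L_D = 0.25 × 0.0240778 = 0.00601945
Normaliser: 0.038706 + 0.01 + 0.00557375 + 0.00601945 = 0.0602992
P(Intensity C | the observation) = 0.00557375 / 0.0602992 ≈ 0.0924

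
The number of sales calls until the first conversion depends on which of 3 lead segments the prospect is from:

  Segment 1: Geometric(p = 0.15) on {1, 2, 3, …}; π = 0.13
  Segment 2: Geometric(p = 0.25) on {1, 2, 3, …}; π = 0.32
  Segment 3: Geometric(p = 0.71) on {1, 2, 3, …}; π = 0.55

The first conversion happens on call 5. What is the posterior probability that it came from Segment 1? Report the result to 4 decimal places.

P(component k | x) = P(Z=k)·f_k(x) / marginal(x), where marginal(x) = Σ_j P(Z=j)·f_j(x).
Evaluate each component's likelihood at the observed value:
  L_1 = 0.15·(1−0.15)^4 = 0.15·0.522006 = 0.0783009
  L_2 = 0.25·(1−0.25)^4 = 0.25·0.316406 = 0.0791016
  L_3 = 0.71·(1−0.71)^4 = 0.71·0.00707281 = 0.0050217
Prior × likelihood for each component:
  P(Z=1)·L_1 = 0.13 × 0.0783009 = 0.0101791
  P(Z=2)·L_2 = 0.32 × 0.0791016 = 0.0253125
  P(Z=3)·L_3 = 0.55 × 0.0050217 = 0.00276193
Normaliser: 0.0101791 + 0.0253125 + 0.00276193 = 0.0382536
P(Segment 1 | the observation) = 0.0101791 / 0.0382536 ≈ 0.2661

0.2661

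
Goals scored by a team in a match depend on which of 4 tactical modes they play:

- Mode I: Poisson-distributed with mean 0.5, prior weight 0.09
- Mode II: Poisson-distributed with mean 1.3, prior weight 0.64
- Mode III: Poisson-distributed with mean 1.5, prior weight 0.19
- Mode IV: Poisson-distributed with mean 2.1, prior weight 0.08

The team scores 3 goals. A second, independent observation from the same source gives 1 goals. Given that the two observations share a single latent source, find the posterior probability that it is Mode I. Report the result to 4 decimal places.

Apply Bayes' rule: the posterior for each component is proportional to its prior times its likelihood at x.
Since both observations come from the same component, the likelihood for component k is f_k(x₁)·f_k(x₂).
  f_I = [e^(−0.5)·0.5^3/3! = 0.0126361] × [0.303265] = 0.00383208
  f_II = [e^(−1.3)·1.3^3/3! = 0.0997921] × [0.354291] = 0.0353555
  f_III = [e^(−1.5)·1.5^3/3! = 0.125511] × [0.334695] = 0.0420078
  f_IV = [e^(−2.1)·2.1^3/3! = 0.189011] × [0.257158] = 0.0486059
Multiply by the mixture weights:
  w_I·f_I = 0.09 × 0.00383208 = 0.000344887
  w_II·f_II = 0.64 × 0.0353555 = 0.0226275
  w_III·f_III = 0.19 × 0.0420078 = 0.00798149
  w_IV·f_IV = 0.08 × 0.0486059 = 0.00388847
Normaliser: 0.000344887 + 0.0226275 + 0.00798149 + 0.00388847 = 0.0348423
So the posterior for Mode I is 0.000344887 / 0.0348423 ≈ 0.0099.

0.0099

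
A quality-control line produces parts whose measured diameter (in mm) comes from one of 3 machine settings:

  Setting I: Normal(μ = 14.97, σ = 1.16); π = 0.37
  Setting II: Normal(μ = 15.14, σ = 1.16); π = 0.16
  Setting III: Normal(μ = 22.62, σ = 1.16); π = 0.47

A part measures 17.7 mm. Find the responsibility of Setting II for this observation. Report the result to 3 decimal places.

By Bayes' theorem, P(k | x) = π_k f_k(x) / Σ_j π_j f_j(x).
Component likelihoods at x = 17.7 mm:
  p_I = 0.0215643
  p_II = 0.0301203
  p_III = 4.26703e-05
Prior × likelihood for each component:
  π_I·p_I = 0.37 × 0.0215643 = 0.00797878
  π_II·p_II = 0.16 × 0.0301203 = 0.00481925
  π_III·p_III = 0.47 × 4.26703e-05 = 2.0055e-05
Denominator: 0.00797878 + 0.00481925 + 2.0055e-05 = 0.0128181
Responsibility of Setting II: 0.00481925 / 0.0128181 ≈ 0.376

0.376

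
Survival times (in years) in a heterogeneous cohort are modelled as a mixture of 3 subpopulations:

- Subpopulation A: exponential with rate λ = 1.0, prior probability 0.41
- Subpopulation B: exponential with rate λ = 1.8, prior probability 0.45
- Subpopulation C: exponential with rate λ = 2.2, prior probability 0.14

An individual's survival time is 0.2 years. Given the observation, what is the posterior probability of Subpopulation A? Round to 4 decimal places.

0.3054

Apply Bayes' rule: the posterior for each component is proportional to its prior times its likelihood at x.
Evaluate each component's likelihood at the observed value:
  f_A = 1.0·e^(−1.0·0.2) = 1.0·e^(−0.2000) = 0.818731
  f_B = 1.8·e^(−1.8·0.2) = 1.8·e^(−0.3600) = 1.25582
  f_C = 2.2·e^(−2.2·0.2) = 2.2·e^(−0.4400) = 1.41688
Multiply by the mixture weights:
  P(Z=A)·f_A = 0.41 × 0.818731 = 0.33568
  P(Z=B)·f_B = 0.45 × 1.25582 = 0.565118
  P(Z=C)·f_C = 0.14 × 1.41688 = 0.198363
Evidence: 0.33568 + 0.565118 + 0.198363 = 1.09916
So the posterior for Subpopulation A is 0.33568 / 1.09916 ≈ 0.3054.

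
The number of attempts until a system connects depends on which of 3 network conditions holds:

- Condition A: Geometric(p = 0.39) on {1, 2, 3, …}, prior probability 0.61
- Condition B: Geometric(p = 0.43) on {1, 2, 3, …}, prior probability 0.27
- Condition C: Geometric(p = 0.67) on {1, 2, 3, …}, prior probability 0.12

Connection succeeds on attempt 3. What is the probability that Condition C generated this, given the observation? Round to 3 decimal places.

Posterior ∝ prior × likelihood, so P(k | x) ∝ π_k f_k(x); normalise over all components.
Geometric probabilities:
  L_A = 0.39·(1−0.39)^2 = 0.39·0.3721 = 0.145119
  L_B = 0.43·(1−0.43)^2 = 0.43·0.3249 = 0.139707
  L_C = 0.67·(1−0.67)^2 = 0.67·0.1089 = 0.072963
Weight by the priors:
  π_A·L_A = 0.61 × 0.145119 = 0.0885226
  π_B·L_B = 0.27 × 0.139707 = 0.0377209
  π_C·L_C = 0.12 × 0.072963 = 0.00875556
Sum: 0.0885226 + 0.0377209 + 0.00875556 = 0.134999
So the posterior for Condition C is 0.00875556 / 0.134999 ≈ 0.065.

0.065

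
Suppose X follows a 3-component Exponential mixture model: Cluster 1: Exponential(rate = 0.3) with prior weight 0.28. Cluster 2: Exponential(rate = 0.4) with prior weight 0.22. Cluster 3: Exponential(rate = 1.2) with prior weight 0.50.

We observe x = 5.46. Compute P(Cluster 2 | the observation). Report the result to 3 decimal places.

0.366

Posterior ∝ prior × likelihood, so P(k | x) ∝ P(Z=k) f_k(x); normalise over all components.
Component likelihoods at x = 5.46:
  p_1 = 0.3·e^(−0.3·5.46) = 0.3·e^(−1.6380) = 0.0583105
  p_2 = 0.4·e^(−0.4·5.46) = 0.4·e^(−2.1840) = 0.0450361
  p_3 = 1.2·e^(−1.2·5.46) = 1.2·e^(−6.5520) = 0.00171271
Multiply by the mixture weights:
  P(Z=1)·p_1 = 0.28 × 0.0583105 = 0.0163269
  P(Z=2)·p_2 = 0.22 × 0.0450361 = 0.00990794
  P(Z=3)·p_3 = 0.50 × 0.00171271 = 0.000856355
Denominator: 0.0163269 + 0.00990794 + 0.000856355 = 0.0270912
Responsibility of Cluster 2: 0.00990794 / 0.0270912 ≈ 0.366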